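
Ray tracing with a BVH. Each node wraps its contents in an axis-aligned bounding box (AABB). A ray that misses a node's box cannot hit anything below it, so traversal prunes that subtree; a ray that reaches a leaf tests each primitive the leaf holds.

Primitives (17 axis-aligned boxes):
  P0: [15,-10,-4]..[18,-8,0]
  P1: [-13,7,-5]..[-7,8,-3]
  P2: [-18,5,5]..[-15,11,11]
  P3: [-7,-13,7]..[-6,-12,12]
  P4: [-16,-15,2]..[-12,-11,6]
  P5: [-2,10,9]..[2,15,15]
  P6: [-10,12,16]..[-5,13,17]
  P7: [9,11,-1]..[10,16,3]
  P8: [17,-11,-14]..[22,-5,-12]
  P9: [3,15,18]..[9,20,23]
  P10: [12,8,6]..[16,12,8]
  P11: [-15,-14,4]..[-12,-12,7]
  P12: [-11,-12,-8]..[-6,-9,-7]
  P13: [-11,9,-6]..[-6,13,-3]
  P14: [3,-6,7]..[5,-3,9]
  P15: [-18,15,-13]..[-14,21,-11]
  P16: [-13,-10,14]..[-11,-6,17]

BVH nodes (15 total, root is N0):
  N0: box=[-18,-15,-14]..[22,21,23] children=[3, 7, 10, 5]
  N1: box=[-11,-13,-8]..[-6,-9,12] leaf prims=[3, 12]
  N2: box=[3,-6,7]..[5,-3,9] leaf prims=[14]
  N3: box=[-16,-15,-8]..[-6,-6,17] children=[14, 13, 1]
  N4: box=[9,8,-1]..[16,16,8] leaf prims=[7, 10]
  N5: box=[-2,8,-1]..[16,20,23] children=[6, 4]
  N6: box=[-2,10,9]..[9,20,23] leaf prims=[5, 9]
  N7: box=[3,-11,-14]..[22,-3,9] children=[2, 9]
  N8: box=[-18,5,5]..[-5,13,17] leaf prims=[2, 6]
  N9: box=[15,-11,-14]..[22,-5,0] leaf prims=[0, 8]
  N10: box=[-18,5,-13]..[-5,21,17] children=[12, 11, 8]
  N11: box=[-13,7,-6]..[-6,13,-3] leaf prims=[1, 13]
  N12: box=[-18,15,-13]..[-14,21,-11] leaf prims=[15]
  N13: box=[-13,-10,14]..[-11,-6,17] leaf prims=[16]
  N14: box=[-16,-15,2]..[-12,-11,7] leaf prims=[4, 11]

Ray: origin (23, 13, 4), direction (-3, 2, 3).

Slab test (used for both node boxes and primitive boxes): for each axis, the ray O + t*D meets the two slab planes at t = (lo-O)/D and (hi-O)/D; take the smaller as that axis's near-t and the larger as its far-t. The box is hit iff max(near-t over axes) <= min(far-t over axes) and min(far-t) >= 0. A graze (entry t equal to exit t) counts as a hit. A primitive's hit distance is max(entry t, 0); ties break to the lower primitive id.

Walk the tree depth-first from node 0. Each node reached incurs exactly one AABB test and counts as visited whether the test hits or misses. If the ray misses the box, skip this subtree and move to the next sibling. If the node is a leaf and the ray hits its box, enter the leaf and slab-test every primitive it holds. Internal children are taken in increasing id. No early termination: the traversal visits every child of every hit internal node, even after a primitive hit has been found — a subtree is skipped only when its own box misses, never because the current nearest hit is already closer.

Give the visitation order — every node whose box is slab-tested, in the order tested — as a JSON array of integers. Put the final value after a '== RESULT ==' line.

Walk:
N0 x:[1/3,41/3] y:[-14,4] z:[-6,19/3] -> hit [1/3,4], descend [3, 5, 7, 10]
  N3 x:[29/3,13] y:[-14,-19/2] z:[-4,13/3] -> miss, prune
  N5 x:[7/3,25/3] y:[-5/2,7/2] z:[-5/3,19/3] -> hit [7/3,7/2], descend [4, 6]
    N4 x:[7/3,14/3] y:[-5/2,3/2] z:[-5/3,4/3] -> miss, prune
    N6 x:[14/3,25/3] y:[-3/2,7/2] z:[5/3,19/3] -> miss, prune
  N7 x:[1/3,20/3] y:[-12,-8] z:[-6,5/3] -> miss, prune
  N10 x:[28/3,41/3] y:[-4,4] z:[-17/3,13/3] -> miss, prune

order=[0, 3, 5, 4, 6, 7, 10]  |boxes|=7  |leaves|=0  hit=miss

== RESULT ==
[0, 3, 5, 4, 6, 7, 10]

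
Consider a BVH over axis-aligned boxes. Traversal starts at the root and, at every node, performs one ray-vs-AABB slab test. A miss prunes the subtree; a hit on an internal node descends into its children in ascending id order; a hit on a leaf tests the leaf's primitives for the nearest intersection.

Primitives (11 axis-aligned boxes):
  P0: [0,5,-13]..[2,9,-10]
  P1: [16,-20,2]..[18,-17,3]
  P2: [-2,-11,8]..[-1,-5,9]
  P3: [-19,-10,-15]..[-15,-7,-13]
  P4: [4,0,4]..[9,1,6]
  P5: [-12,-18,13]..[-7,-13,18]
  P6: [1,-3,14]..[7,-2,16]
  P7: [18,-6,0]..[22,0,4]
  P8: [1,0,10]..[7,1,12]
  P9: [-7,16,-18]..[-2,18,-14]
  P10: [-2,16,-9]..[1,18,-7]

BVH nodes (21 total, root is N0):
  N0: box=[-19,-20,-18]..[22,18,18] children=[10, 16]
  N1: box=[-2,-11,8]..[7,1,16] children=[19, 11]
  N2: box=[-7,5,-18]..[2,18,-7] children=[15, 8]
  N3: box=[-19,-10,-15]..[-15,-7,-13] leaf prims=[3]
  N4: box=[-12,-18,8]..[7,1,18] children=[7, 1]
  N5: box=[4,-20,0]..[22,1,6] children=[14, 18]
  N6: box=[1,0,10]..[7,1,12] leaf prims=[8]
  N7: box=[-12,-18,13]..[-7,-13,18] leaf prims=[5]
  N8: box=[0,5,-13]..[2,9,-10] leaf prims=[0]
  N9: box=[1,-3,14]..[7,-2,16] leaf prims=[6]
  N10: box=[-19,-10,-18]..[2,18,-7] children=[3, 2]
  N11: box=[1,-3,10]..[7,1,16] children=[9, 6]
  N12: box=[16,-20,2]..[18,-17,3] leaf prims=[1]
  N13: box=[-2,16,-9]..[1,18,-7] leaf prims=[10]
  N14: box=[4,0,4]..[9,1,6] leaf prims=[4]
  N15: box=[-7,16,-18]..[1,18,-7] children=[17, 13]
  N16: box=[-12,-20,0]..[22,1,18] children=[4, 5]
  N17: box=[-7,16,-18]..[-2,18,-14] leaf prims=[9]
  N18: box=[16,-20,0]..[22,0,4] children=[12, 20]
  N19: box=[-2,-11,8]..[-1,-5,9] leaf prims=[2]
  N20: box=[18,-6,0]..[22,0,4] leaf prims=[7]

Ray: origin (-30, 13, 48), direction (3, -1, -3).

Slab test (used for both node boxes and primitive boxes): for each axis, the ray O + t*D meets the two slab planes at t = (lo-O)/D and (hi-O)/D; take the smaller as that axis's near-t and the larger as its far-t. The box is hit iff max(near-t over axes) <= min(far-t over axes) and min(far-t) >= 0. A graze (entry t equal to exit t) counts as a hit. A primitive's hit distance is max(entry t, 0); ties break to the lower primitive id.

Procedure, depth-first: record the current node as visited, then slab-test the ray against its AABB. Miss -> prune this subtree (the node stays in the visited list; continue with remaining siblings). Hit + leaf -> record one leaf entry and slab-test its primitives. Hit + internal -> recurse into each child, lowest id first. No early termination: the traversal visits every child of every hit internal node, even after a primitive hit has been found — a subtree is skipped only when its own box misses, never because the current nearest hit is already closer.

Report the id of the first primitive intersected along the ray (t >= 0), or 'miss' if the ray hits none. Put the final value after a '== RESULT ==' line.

Traverse from the root:
N0 x:[11/3,52/3] y:[-5,33] z:[10,22] -> hit [10,52/3], descend [10, 16]
  N10 x:[11/3,32/3] y:[-5,23] z:[55/3,22] -> miss, prune
  N16 x:[6,52/3] y:[12,33] z:[10,16] -> hit [12,16], descend [4, 5]
    N4 x:[6,37/3] y:[12,31] z:[10,40/3] -> hit [12,37/3], descend [1, 7]
      N1 x:[28/3,37/3] y:[12,24] z:[32/3,40/3] -> hit [12,37/3], descend [11, 19]
        N11 x:[31/3,37/3] y:[12,16] z:[32/3,38/3] -> hit [12,37/3], descend [6, 9]
          N6 x:[31/3,37/3] y:[12,13] z:[12,38/3] -> hit [12,37/3] leaf, test {P8@t=12}
          N9 x:[31/3,37/3] y:[15,16] z:[32/3,34/3] -> miss, prune
        N19 x:[28/3,29/3] y:[18,24] z:[13,40/3] -> miss, prune
      N7 x:[6,23/3] y:[26,31] z:[10,35/3] -> miss, prune
    N5 x:[34/3,52/3] y:[12,33] z:[14,16] -> hit [14,16], descend [14, 18]
      N14 x:[34/3,13] y:[12,13] z:[14,44/3] -> miss, prune
      N18 x:[46/3,52/3] y:[13,33] z:[44/3,16] -> hit [46/3,16], descend [12, 20]
        N12 x:[46/3,16] y:[30,33] z:[15,46/3] -> miss, prune
        N20 x:[16,52/3] y:[13,19] z:[44/3,16] -> hit [16,16] leaf, test {P7@t=16}

15 AABB tests over nodes [0, 10, 16, 4, 1, 11, 6, 9, 19, 7, 5, 14, 18, 12, 20]; 2 leaves entered; closest P8.

== RESULT ==
8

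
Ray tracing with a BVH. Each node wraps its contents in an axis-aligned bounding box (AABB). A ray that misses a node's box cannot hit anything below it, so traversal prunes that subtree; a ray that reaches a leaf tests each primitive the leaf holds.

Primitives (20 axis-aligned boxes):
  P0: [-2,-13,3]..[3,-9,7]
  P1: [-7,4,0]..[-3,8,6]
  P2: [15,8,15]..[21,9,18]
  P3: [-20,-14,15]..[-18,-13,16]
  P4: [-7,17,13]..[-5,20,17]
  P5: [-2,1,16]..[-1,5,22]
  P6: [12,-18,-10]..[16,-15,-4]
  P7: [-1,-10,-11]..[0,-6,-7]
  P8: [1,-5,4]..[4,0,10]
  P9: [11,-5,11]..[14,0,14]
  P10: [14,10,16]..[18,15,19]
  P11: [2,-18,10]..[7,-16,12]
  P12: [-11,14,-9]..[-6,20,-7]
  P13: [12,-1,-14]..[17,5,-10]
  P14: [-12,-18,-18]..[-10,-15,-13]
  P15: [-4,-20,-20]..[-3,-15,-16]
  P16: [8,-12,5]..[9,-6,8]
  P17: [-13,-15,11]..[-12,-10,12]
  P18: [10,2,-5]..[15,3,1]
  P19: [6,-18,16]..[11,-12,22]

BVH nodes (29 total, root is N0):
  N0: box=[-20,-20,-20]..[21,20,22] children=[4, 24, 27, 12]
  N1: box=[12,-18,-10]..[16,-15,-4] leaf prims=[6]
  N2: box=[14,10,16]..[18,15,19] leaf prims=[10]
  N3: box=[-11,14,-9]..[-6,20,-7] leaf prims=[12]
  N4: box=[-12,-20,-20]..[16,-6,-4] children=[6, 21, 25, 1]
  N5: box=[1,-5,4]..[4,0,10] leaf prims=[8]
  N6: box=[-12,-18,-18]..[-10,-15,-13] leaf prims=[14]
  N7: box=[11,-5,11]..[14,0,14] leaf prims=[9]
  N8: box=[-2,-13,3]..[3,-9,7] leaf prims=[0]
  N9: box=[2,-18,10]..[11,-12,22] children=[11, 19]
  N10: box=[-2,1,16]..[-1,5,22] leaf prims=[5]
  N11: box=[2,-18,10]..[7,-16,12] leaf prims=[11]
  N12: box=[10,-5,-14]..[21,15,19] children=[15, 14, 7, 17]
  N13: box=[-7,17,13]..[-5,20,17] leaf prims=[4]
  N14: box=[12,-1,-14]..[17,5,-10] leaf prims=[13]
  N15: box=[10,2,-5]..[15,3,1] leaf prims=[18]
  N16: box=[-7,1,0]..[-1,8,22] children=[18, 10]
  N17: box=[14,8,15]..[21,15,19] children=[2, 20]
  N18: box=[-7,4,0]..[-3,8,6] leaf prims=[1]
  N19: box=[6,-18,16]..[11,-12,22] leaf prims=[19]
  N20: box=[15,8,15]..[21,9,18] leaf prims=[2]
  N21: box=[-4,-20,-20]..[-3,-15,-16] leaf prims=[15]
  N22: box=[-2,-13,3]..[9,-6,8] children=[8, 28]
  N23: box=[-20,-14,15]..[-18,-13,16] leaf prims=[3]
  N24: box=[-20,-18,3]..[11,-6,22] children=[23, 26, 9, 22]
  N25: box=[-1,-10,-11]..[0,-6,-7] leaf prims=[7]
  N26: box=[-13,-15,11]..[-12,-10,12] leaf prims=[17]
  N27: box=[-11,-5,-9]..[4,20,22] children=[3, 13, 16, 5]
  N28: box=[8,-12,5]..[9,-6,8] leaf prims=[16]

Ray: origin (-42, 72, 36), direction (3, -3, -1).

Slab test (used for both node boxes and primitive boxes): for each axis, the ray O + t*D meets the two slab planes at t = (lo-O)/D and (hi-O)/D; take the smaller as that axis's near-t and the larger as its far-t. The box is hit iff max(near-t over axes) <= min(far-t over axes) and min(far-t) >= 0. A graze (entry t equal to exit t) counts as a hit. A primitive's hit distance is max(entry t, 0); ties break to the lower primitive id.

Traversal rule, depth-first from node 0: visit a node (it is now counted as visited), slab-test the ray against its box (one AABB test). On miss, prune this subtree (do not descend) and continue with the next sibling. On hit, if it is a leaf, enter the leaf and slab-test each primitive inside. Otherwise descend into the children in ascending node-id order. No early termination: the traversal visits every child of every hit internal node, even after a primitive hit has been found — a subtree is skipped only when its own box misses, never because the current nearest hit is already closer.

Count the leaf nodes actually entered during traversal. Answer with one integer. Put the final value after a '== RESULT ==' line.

Trace the traversal:
N0 x:[22/3,21] y:[52/3,92/3] z:[14,56] -> hit [52/3,21], descend [4, 12, 24, 27]
  N4 x:[10,58/3] y:[26,92/3] z:[40,56] -> miss, prune
  N12 x:[52/3,21] y:[19,77/3] z:[17,50] -> hit [19,21], descend [7, 14, 15, 17]
    N7 x:[53/3,56/3] y:[24,77/3] z:[22,25] -> miss, prune
    N14 x:[18,59/3] y:[67/3,73/3] z:[46,50] -> miss, prune
    N15 x:[52/3,19] y:[23,70/3] z:[35,41] -> miss, prune
    N17 x:[56/3,21] y:[19,64/3] z:[17,21] -> hit [19,21], descend [2, 20]
      N2 x:[56/3,20] y:[19,62/3] z:[17,20] -> hit [19,20] leaf, test {P10@t=19}
      N20 x:[19,21] y:[21,64/3] z:[18,21] -> hit [21,21] leaf, test {P2@t=21}
  N24 x:[22/3,53/3] y:[26,30] z:[14,33] -> miss, prune
  N27 x:[31/3,46/3] y:[52/3,77/3] z:[14,45] -> miss, prune

11 AABB tests over nodes [0, 4, 12, 7, 14, 15, 17, 2, 20, 24, 27]; 2 leaves entered; closest P10.

== RESULT ==
2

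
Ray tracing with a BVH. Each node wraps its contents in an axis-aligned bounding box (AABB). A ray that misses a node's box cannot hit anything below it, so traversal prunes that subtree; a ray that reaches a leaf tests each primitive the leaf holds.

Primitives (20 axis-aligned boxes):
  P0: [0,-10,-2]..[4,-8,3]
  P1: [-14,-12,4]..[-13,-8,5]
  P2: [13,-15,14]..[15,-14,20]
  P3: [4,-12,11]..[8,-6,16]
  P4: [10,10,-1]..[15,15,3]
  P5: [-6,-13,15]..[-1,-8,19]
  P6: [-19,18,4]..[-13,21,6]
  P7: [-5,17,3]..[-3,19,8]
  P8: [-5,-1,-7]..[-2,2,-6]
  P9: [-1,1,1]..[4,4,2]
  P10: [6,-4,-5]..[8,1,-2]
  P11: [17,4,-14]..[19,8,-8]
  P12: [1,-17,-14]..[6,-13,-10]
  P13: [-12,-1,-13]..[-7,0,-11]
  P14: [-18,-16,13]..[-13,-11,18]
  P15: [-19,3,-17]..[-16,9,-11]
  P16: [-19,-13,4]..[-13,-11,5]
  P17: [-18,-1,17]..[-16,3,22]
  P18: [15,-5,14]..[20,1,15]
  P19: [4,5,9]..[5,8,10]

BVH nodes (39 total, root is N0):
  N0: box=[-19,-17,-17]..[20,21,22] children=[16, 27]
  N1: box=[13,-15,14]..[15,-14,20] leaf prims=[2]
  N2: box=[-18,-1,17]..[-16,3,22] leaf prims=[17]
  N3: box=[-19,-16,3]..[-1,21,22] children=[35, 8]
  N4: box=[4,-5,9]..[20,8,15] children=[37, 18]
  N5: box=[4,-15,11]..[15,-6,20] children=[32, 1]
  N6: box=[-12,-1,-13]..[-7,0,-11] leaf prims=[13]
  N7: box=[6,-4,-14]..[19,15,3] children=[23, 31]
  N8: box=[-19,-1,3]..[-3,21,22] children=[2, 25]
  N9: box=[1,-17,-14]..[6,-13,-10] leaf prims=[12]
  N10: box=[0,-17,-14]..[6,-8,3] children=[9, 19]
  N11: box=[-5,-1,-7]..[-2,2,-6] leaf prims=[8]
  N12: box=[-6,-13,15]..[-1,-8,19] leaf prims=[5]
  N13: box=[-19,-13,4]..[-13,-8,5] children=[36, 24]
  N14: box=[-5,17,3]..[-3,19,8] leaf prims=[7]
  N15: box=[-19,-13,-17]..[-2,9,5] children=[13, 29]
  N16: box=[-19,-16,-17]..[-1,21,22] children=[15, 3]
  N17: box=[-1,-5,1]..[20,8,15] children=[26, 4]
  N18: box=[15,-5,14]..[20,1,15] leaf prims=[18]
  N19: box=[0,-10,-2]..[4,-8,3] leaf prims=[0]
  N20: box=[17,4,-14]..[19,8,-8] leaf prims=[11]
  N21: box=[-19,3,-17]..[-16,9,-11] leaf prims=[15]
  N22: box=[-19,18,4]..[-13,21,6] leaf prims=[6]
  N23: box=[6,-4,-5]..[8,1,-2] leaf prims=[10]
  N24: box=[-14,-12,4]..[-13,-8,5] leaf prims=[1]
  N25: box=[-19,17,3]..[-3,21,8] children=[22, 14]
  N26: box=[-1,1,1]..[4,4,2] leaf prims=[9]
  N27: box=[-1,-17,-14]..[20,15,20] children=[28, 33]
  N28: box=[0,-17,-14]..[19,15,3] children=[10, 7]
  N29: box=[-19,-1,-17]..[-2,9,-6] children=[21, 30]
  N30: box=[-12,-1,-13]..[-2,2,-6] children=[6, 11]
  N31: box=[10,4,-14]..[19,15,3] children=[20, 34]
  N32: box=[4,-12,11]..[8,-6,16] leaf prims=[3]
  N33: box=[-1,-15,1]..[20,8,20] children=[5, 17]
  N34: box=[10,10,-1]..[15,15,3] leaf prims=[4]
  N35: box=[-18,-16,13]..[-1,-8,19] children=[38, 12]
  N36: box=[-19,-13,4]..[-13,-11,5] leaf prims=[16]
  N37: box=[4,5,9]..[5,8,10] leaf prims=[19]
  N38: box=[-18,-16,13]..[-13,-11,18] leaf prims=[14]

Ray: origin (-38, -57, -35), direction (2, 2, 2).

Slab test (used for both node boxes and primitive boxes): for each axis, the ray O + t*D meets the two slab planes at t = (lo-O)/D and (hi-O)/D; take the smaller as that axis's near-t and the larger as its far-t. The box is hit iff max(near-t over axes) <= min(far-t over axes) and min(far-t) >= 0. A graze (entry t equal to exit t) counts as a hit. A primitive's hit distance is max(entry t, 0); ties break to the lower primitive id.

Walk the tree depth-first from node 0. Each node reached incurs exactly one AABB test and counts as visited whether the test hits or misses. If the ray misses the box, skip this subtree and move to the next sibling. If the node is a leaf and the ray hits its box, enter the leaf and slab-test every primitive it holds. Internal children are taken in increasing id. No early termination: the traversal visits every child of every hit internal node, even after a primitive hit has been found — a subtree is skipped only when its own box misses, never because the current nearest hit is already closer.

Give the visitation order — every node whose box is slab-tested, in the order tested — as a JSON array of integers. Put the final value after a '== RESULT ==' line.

Traverse from the root:
N0 x:[19/2,29] y:[20,39] z:[9,57/2] -> hit [20,57/2], descend [16, 27]
  N16 x:[19/2,37/2] y:[41/2,39] z:[9,57/2] -> miss, prune
  N27 x:[37/2,29] y:[20,36] z:[21/2,55/2] -> hit [20,55/2], descend [28, 33]
    N28 x:[19,57/2] y:[20,36] z:[21/2,19] -> miss, prune
    N33 x:[37/2,29] y:[21,65/2] z:[18,55/2] -> hit [21,55/2], descend [5, 17]
      N5 x:[21,53/2] y:[21,51/2] z:[23,55/2] -> hit [23,51/2], descend [1, 32]
        N1 x:[51/2,53/2] y:[21,43/2] z:[49/2,55/2] -> miss, prune
        N32 x:[21,23] y:[45/2,51/2] z:[23,51/2] -> hit [23,23] leaf, test {P3@t=23}
      N17 x:[37/2,29] y:[26,65/2] z:[18,25] -> miss, prune

Summary -> nodes [0, 16, 27, 28, 33, 5, 1, 32, 17]; box-tests=9; leaf-entries=1; first=P3

== RESULT ==
[0, 16, 27, 28, 33, 5, 1, 32, 17]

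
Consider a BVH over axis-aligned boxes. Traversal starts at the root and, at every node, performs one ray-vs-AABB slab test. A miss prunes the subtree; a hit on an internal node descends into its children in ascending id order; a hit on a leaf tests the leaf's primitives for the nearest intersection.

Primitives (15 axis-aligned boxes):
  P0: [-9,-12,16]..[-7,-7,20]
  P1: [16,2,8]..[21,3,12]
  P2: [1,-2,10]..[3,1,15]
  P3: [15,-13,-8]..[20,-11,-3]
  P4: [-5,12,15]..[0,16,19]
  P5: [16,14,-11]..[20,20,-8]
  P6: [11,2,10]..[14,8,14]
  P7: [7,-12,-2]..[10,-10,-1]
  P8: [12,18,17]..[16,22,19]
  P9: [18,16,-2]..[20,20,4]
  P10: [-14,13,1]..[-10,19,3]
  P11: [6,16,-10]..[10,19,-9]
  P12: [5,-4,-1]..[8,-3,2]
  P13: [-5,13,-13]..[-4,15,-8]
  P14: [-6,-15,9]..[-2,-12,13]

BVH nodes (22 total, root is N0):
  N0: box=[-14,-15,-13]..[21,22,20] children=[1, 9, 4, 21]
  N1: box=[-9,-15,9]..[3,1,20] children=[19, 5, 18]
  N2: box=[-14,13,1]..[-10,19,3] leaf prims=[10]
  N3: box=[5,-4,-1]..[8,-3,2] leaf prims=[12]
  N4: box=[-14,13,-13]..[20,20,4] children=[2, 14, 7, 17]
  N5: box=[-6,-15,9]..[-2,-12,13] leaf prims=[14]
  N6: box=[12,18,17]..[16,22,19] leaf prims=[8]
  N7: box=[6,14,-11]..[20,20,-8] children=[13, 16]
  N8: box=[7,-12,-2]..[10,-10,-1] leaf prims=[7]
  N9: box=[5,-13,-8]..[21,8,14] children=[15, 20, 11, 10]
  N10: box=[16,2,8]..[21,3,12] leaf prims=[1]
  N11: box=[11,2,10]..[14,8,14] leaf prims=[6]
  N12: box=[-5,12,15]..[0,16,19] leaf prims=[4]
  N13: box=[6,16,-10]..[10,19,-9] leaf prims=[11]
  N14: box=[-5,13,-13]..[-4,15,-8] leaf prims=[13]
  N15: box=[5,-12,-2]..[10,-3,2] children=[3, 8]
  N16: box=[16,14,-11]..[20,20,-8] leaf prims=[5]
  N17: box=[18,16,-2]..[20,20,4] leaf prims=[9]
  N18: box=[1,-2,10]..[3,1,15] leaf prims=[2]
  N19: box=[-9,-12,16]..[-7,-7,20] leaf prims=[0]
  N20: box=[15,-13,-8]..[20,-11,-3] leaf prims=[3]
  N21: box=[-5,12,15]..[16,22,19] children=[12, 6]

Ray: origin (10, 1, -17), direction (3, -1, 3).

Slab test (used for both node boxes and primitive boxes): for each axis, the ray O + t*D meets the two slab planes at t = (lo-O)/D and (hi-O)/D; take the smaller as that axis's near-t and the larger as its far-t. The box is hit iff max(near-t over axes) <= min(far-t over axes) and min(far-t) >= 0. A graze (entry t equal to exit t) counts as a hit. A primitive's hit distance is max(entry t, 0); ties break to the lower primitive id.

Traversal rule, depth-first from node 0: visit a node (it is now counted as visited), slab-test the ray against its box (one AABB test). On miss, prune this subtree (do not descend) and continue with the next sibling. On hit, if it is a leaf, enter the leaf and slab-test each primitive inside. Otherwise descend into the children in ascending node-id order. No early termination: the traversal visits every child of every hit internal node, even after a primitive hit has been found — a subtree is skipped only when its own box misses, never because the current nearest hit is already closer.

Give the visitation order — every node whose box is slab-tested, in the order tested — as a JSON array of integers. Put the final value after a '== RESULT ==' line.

Walk:
N0 x:[-8,11/3] y:[-21,16] z:[4/3,37/3] -> hit [4/3,11/3], descend [1, 4, 9, 21]
  N1 x:[-19/3,-7/3] y:[0,16] z:[26/3,37/3] -> miss, prune
  N4 x:[-8,10/3] y:[-19,-12] z:[4/3,7] -> miss, prune
  N9 x:[-5/3,11/3] y:[-7,14] z:[3,31/3] -> hit [3,11/3], descend [10, 11, 15, 20]
    N10 x:[2,11/3] y:[-2,-1] z:[25/3,29/3] -> miss, prune
    N11 x:[1/3,4/3] y:[-7,-1] z:[9,31/3] -> miss, prune
    N15 x:[-5/3,0] y:[4,13] z:[5,19/3] -> miss, prune
    N20 x:[5/3,10/3] y:[12,14] z:[3,14/3] -> miss, prune
  N21 x:[-5,2] y:[-21,-11] z:[32/3,12] -> miss, prune

order=[0, 1, 4, 9, 10, 11, 15, 20, 21]  |boxes|=9  |leaves|=0  hit=miss

== RESULT ==
[0, 1, 4, 9, 10, 11, 15, 20, 21]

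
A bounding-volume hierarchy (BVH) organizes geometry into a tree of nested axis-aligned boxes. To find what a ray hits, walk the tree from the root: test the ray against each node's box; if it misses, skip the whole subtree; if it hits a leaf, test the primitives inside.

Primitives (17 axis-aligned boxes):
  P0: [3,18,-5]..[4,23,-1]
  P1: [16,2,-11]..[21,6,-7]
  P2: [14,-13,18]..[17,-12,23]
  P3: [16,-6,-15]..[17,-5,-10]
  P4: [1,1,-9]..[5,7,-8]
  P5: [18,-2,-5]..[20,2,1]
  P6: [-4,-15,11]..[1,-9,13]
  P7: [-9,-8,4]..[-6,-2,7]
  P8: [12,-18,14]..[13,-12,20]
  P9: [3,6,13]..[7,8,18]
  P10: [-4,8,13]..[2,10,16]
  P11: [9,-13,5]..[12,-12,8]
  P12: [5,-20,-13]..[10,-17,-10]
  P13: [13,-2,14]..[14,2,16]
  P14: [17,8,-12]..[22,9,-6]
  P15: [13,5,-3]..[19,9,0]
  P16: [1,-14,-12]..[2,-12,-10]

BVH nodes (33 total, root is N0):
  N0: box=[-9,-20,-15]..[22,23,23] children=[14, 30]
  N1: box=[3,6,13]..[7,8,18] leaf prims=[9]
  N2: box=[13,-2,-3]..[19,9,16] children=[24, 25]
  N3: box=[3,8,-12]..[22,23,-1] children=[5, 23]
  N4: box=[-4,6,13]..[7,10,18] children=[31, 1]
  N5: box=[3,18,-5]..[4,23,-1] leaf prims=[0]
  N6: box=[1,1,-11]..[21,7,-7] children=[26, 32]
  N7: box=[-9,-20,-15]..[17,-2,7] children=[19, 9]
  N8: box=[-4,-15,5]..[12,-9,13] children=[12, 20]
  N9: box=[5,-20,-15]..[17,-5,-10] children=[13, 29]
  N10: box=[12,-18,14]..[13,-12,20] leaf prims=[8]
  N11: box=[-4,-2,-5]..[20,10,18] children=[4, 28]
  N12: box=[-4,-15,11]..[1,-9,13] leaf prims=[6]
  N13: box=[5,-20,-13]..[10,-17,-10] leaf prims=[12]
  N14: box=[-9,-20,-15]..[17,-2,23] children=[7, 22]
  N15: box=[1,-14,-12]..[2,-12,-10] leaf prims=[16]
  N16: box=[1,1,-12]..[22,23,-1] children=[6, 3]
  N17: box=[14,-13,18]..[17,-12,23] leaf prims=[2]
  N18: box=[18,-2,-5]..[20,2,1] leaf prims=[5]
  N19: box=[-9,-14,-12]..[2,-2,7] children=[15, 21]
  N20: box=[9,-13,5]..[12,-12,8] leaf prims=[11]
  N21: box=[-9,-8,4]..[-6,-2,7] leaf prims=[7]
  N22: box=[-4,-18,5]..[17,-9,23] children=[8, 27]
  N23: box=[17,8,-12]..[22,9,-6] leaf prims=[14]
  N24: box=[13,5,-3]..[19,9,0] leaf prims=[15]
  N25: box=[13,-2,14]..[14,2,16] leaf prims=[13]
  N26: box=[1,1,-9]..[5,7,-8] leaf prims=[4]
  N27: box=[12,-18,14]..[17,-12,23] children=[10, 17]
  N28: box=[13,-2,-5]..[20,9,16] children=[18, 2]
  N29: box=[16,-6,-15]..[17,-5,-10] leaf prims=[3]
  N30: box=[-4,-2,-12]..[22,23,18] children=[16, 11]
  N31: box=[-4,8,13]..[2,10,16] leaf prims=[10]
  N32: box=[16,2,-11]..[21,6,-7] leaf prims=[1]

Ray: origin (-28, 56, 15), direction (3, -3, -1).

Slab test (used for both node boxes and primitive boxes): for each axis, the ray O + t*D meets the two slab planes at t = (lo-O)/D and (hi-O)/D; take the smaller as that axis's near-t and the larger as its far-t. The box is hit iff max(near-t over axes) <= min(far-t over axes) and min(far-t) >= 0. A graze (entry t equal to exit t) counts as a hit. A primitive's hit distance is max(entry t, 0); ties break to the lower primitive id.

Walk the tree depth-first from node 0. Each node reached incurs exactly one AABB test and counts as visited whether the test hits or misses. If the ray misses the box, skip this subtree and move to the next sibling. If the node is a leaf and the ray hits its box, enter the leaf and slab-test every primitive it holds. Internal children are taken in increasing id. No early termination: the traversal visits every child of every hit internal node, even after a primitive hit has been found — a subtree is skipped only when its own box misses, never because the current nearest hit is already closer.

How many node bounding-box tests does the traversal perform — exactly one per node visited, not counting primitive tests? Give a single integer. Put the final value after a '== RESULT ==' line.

Traverse from the root:
N0 x:[19/3,50/3] y:[11,76/3] z:[-8,30] -> hit [11,50/3], descend [14, 30]
  N14 x:[19/3,15] y:[58/3,76/3] z:[-8,30] -> miss, prune
  N30 x:[8,50/3] y:[11,58/3] z:[-3,27] -> hit [11,50/3], descend [11, 16]
    N11 x:[8,16] y:[46/3,58/3] z:[-3,20] -> hit [46/3,16], descend [4, 28]
      N4 x:[8,35/3] y:[46/3,50/3] z:[-3,2] -> miss, prune
      N28 x:[41/3,16] y:[47/3,58/3] z:[-1,20] -> hit [47/3,16], descend [2, 18]
        N2 x:[41/3,47/3] y:[47/3,58/3] z:[-1,18] -> hit [47/3,47/3], descend [24, 25]
          N24 x:[41/3,47/3] y:[47/3,17] z:[15,18] -> hit [47/3,47/3] leaf, test {P15@t=47/3}
          N25 x:[41/3,14] y:[18,58/3] z:[-1,1] -> miss, prune
        N18 x:[46/3,16] y:[18,58/3] z:[14,20] -> miss, prune
    N16 x:[29/3,50/3] y:[11,55/3] z:[16,27] -> hit [16,50/3], descend [3, 6]
      N3 x:[31/3,50/3] y:[11,16] z:[16,27] -> hit [16,16], descend [5, 23]
        N5 x:[31/3,32/3] y:[11,38/3] z:[16,20] -> miss, prune
        N23 x:[15,50/3] y:[47/3,16] z:[21,27] -> miss, prune
      N6 x:[29/3,49/3] y:[49/3,55/3] z:[22,26] -> miss, prune

Summary -> nodes [0, 14, 30, 11, 4, 28, 2, 24, 25, 18, 16, 3, 5, 23, 6]; box-tests=15; leaf-entries=1; first=P15

== RESULT ==
15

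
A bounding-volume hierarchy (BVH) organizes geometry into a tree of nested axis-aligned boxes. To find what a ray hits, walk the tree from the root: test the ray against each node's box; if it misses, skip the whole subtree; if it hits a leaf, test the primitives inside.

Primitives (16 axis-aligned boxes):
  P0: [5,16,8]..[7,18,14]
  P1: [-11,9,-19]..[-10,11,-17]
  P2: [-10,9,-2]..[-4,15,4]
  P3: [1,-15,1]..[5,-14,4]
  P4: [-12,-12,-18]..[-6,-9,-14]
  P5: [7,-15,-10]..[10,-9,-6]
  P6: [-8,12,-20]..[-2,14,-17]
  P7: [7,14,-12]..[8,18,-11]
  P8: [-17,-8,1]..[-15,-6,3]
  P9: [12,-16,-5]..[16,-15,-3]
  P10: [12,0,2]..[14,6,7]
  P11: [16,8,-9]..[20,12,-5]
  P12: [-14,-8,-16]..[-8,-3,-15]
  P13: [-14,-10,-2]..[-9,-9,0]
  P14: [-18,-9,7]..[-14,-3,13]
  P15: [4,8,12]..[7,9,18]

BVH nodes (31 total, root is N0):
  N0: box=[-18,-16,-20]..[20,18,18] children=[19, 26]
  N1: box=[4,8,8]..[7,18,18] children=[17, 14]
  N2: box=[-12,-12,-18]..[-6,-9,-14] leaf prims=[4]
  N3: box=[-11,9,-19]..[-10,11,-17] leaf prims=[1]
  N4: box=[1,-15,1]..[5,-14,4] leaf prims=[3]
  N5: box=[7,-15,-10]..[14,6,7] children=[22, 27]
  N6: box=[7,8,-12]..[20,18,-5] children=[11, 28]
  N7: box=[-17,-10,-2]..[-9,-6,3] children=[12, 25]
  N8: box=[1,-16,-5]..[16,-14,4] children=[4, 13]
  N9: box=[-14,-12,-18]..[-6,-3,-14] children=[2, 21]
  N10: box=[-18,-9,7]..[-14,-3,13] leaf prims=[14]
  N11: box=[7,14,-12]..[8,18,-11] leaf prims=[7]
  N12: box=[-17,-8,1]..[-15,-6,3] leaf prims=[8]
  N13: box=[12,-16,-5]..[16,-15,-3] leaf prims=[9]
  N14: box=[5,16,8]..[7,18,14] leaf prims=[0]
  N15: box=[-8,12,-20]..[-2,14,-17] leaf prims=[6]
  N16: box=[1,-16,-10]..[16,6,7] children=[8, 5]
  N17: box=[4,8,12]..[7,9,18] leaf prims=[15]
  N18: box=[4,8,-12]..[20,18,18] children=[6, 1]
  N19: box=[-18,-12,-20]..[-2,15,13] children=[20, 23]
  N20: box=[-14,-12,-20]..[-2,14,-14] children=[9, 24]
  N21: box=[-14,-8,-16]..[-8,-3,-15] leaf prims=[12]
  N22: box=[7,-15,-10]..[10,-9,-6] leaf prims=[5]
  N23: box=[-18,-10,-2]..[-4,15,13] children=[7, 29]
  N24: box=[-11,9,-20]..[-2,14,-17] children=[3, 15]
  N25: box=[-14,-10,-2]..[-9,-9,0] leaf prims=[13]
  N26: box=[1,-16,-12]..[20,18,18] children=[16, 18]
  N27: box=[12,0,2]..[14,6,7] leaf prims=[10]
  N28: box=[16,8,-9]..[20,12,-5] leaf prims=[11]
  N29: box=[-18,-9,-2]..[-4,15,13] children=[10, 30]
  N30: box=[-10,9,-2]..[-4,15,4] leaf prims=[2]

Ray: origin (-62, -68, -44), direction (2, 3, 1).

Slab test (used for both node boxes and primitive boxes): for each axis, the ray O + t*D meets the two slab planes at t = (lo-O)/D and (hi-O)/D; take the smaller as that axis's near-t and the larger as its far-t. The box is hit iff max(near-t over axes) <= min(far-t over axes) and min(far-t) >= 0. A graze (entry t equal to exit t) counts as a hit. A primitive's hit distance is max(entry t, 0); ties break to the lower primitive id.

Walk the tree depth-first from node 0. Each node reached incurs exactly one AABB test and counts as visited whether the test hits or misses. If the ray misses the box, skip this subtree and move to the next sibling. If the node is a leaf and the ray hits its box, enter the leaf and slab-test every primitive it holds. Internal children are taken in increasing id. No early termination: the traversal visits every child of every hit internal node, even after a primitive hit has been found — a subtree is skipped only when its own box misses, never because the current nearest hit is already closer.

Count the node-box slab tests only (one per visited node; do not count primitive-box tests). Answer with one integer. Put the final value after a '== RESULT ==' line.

Traverse from the root:
N0 x:[22,41] y:[52/3,86/3] z:[24,62] -> hit [24,86/3], descend [19, 26]
  N19 x:[22,30] y:[56/3,83/3] z:[24,57] -> hit [24,83/3], descend [20, 23]
    N20 x:[24,30] y:[56/3,82/3] z:[24,30] -> hit [24,82/3], descend [9, 24]
      N9 x:[24,28] y:[56/3,65/3] z:[26,30] -> miss, prune
      N24 x:[51/2,30] y:[77/3,82/3] z:[24,27] -> hit [77/3,27], descend [3, 15]
        N3 x:[51/2,26] y:[77/3,79/3] z:[25,27] -> hit [77/3,26] leaf, test {P1@t=77/3}
        N15 x:[27,30] y:[80/3,82/3] z:[24,27] -> hit [27,27] leaf, test {P6@t=27}
    N23 x:[22,29] y:[58/3,83/3] z:[42,57] -> miss, prune
  N26 x:[63/2,41] y:[52/3,86/3] z:[32,62] -> miss, prune

9 AABB tests over nodes [0, 19, 20, 9, 24, 3, 15, 23, 26]; 2 leaves entered; closest P1.

== RESULT ==
9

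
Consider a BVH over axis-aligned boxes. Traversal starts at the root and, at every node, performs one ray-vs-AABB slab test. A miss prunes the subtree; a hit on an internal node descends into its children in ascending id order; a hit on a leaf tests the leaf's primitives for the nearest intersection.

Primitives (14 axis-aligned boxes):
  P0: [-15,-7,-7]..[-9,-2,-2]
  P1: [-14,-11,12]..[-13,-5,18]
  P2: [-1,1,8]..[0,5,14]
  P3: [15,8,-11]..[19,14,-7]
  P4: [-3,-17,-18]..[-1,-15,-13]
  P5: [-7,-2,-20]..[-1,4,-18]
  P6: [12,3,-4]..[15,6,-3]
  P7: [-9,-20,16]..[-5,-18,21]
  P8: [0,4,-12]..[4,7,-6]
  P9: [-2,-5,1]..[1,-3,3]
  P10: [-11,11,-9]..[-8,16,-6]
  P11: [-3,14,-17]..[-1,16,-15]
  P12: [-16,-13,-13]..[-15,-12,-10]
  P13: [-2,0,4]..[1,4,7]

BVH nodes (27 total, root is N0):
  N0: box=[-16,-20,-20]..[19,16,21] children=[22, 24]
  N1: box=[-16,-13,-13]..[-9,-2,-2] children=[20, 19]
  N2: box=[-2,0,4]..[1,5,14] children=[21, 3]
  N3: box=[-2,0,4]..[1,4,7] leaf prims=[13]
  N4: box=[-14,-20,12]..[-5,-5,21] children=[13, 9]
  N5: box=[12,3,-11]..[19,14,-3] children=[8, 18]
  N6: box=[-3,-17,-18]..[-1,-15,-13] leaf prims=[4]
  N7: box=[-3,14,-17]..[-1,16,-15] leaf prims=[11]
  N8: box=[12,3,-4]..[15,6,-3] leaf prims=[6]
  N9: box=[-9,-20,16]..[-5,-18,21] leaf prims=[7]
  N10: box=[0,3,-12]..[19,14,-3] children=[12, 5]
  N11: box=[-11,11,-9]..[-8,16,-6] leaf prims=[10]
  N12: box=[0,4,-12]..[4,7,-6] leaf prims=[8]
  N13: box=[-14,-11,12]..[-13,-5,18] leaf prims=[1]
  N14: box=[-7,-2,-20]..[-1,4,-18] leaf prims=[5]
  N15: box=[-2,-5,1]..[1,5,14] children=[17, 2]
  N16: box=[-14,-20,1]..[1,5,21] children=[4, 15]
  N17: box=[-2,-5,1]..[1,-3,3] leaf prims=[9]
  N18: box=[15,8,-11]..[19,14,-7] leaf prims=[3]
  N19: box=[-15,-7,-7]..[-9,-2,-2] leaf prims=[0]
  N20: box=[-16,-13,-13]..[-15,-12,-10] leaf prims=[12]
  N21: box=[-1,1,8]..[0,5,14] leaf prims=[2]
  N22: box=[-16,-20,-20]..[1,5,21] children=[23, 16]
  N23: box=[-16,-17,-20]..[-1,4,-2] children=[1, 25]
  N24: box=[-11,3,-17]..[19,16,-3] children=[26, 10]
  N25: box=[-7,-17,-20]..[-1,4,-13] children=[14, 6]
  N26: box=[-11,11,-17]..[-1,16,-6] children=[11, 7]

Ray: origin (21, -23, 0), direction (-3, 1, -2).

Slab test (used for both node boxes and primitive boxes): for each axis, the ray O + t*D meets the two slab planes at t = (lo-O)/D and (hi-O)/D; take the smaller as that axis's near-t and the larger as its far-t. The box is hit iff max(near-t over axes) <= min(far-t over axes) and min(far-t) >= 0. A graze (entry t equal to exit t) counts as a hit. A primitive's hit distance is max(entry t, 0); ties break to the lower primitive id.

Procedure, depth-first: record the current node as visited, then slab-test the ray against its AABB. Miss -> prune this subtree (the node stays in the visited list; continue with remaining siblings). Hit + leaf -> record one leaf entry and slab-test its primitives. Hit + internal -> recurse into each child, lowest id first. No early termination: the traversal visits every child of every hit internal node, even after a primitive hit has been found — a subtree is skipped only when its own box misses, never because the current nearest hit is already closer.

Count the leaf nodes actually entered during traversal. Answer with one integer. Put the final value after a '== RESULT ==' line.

Walk:
N0 x:[2/3,37/3] y:[3,39] z:[-21/2,10] -> hit [3,10], descend [22, 24]
  N22 x:[20/3,37/3] y:[3,28] z:[-21/2,10] -> hit [20/3,10], descend [16, 23]
    N16 x:[20/3,35/3] y:[3,28] z:[-21/2,-1/2] -> miss, prune
    N23 x:[22/3,37/3] y:[6,27] z:[1,10] -> hit [22/3,10], descend [1, 25]
      N1 x:[10,37/3] y:[10,21] z:[1,13/2] -> miss, prune
      N25 x:[22/3,28/3] y:[6,27] z:[13/2,10] -> hit [22/3,28/3], descend [6, 14]
        N6 x:[22/3,8] y:[6,8] z:[13/2,9] -> hit [22/3,8] leaf, test {P4@t=22/3}
        N14 x:[22/3,28/3] y:[21,27] z:[9,10] -> miss, prune
  N24 x:[2/3,32/3] y:[26,39] z:[3/2,17/2] -> miss, prune

order=[0, 22, 16, 23, 1, 25, 6, 14, 24]  |boxes|=9  |leaves|=1  hit=P4

== RESULT ==
1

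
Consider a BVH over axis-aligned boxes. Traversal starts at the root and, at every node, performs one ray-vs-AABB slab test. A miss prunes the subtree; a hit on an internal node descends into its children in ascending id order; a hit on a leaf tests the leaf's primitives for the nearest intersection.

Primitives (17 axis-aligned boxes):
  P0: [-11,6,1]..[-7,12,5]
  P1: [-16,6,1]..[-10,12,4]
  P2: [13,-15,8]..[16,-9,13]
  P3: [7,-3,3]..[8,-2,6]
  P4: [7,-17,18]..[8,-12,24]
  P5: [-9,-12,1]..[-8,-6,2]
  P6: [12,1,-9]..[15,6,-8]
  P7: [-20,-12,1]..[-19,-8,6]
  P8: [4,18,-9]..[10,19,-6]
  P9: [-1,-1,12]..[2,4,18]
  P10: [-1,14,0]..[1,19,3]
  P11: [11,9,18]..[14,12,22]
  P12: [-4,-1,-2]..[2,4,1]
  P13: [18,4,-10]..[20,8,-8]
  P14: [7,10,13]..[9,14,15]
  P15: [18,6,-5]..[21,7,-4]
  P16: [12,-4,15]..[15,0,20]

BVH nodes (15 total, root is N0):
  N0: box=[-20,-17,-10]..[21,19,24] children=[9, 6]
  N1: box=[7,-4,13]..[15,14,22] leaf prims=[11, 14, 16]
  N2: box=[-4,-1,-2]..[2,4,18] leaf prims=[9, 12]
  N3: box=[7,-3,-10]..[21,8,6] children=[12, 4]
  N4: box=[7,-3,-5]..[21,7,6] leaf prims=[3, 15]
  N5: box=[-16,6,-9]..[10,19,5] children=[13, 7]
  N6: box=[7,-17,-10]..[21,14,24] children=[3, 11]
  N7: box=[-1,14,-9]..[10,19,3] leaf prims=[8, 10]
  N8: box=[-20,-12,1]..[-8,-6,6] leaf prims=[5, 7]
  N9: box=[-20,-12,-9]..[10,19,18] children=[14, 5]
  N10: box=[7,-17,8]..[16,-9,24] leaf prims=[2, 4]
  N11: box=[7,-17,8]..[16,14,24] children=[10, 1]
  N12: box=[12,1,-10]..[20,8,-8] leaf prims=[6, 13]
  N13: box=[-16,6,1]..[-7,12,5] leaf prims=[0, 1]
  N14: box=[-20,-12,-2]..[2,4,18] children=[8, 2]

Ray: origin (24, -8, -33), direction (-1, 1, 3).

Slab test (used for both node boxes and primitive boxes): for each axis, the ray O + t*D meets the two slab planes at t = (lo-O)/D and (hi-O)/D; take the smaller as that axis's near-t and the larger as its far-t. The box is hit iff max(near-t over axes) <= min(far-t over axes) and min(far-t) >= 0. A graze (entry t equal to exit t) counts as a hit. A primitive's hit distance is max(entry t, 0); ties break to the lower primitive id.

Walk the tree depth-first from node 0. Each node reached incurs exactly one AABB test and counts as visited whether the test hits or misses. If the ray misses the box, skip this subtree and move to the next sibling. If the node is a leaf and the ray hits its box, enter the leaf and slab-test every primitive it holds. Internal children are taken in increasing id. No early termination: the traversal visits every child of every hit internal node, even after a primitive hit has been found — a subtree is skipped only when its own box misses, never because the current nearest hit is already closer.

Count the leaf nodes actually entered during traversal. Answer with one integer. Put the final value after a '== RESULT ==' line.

Walk:
N0 x:[3,44] y:[-9,27] z:[23/3,19] -> hit [23/3,19], descend [6, 9]
  N6 x:[3,17] y:[-9,22] z:[23/3,19] -> hit [23/3,17], descend [3, 11]
    N3 x:[3,17] y:[5,16] z:[23/3,13] -> hit [23/3,13], descend [4, 12]
      N4 x:[3,17] y:[5,15] z:[28/3,13] -> hit [28/3,13] leaf, test {P3(miss), P15(miss)}
      N12 x:[4,12] y:[9,16] z:[23/3,25/3] -> miss, prune
    N11 x:[8,17] y:[-9,22] z:[41/3,19] -> hit [41/3,17], descend [1, 10]
      N1 x:[9,17] y:[4,22] z:[46/3,55/3] -> hit [46/3,17] leaf, test {P11(miss), P14(miss), P16(miss)}
      N10 x:[8,17] y:[-9,-1] z:[41/3,19] -> miss, prune
  N9 x:[14,44] y:[-4,27] z:[8,17] -> hit [14,17], descend [5, 14]
    N5 x:[14,40] y:[14,27] z:[8,38/3] -> miss, prune
    N14 x:[22,44] y:[-4,12] z:[31/3,17] -> miss, prune

order=[0, 6, 3, 4, 12, 11, 1, 10, 9, 5, 14]  |boxes|=11  |leaves|=2  hit=miss

== RESULT ==
2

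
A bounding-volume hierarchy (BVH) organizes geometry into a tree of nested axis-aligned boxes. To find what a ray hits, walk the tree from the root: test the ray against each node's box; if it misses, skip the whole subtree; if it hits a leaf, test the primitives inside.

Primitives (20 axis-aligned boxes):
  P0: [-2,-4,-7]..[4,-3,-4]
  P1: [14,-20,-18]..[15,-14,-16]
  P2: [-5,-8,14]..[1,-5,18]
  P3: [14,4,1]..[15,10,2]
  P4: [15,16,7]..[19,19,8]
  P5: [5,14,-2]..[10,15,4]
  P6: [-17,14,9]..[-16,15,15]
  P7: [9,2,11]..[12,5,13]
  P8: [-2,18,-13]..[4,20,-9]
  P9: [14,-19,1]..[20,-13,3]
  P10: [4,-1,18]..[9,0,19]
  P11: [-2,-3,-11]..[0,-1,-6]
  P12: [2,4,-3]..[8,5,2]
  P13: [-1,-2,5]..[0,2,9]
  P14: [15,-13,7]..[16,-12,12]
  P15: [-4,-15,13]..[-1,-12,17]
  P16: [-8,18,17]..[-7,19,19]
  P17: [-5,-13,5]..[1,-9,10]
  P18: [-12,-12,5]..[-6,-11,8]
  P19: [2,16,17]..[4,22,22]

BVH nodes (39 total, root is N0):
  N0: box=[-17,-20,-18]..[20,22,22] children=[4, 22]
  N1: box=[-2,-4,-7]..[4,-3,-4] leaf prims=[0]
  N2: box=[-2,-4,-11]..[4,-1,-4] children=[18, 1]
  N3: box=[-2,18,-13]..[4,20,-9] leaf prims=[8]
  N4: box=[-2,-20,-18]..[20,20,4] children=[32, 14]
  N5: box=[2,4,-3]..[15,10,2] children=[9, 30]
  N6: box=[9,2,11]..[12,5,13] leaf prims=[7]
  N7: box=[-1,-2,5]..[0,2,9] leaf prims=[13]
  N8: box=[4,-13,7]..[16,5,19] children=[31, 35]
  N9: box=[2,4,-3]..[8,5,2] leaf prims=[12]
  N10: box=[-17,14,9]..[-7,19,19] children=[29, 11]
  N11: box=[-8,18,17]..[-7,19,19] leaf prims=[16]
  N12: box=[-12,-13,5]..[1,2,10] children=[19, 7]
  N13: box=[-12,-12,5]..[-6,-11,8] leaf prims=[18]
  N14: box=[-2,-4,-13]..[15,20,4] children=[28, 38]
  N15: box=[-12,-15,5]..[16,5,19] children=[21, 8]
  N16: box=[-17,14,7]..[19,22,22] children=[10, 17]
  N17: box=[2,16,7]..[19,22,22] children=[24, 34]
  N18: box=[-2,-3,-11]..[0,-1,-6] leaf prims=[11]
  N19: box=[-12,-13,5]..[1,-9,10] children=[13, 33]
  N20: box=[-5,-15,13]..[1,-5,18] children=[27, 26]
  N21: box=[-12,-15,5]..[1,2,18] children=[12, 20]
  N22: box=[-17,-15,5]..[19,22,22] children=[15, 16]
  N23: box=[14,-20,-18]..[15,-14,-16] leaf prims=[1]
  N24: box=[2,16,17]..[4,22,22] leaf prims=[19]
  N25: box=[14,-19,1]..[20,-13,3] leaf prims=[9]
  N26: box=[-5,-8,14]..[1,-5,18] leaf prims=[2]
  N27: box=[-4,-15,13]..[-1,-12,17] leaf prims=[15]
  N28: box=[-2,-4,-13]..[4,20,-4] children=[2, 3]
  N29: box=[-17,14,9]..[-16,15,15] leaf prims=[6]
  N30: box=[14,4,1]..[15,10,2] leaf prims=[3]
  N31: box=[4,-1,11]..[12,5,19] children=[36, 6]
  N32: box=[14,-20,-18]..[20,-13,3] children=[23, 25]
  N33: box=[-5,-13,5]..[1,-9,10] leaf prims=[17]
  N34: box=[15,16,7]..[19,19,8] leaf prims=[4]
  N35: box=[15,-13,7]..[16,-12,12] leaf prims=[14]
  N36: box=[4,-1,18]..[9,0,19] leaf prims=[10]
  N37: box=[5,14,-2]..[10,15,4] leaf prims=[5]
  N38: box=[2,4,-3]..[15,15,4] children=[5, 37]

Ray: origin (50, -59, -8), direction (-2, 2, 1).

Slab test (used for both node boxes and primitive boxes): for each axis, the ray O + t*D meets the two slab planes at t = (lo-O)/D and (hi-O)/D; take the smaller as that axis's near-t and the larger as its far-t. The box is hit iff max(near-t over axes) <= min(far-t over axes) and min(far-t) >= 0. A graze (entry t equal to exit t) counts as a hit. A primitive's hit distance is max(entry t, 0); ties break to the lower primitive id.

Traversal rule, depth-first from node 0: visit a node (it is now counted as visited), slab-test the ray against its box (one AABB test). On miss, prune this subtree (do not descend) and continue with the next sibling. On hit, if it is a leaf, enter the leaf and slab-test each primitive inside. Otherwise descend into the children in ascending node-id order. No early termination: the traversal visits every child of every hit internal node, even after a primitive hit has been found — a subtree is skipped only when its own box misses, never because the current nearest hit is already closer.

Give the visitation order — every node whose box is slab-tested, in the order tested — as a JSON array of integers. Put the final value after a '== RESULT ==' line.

Walk:
N0 x:[15,67/2] y:[39/2,81/2] z:[-10,30] -> hit [39/2,30], descend [4, 22]
  N4 x:[15,26] y:[39/2,79/2] z:[-10,12] -> miss, prune
  N22 x:[31/2,67/2] y:[22,81/2] z:[13,30] -> hit [22,30], descend [15, 16]
    N15 x:[17,31] y:[22,32] z:[13,27] -> hit [22,27], descend [8, 21]
      N8 x:[17,23] y:[23,32] z:[15,27] -> hit [23,23], descend [31, 35]
        N31 x:[19,23] y:[29,32] z:[19,27] -> miss, prune
        N35 x:[17,35/2] y:[23,47/2] z:[15,20] -> miss, prune
      N21 x:[49/2,31] y:[22,61/2] z:[13,26] -> hit [49/2,26], descend [12, 20]
        N12 x:[49/2,31] y:[23,61/2] z:[13,18] -> miss, prune
        N20 x:[49/2,55/2] y:[22,27] z:[21,26] -> hit [49/2,26], descend [26, 27]
          N26 x:[49/2,55/2] y:[51/2,27] z:[22,26] -> hit [51/2,26] leaf, test {P2@t=51/2}
          N27 x:[51/2,27] y:[22,47/2] z:[21,25] -> miss, prune
    N16 x:[31/2,67/2] y:[73/2,81/2] z:[15,30] -> miss, prune

13 AABB tests over nodes [0, 4, 22, 15, 8, 31, 35, 21, 12, 20, 26, 27, 16]; 1 leaf entered; closest P2.

== RESULT ==
[0, 4, 22, 15, 8, 31, 35, 21, 12, 20, 26, 27, 16]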